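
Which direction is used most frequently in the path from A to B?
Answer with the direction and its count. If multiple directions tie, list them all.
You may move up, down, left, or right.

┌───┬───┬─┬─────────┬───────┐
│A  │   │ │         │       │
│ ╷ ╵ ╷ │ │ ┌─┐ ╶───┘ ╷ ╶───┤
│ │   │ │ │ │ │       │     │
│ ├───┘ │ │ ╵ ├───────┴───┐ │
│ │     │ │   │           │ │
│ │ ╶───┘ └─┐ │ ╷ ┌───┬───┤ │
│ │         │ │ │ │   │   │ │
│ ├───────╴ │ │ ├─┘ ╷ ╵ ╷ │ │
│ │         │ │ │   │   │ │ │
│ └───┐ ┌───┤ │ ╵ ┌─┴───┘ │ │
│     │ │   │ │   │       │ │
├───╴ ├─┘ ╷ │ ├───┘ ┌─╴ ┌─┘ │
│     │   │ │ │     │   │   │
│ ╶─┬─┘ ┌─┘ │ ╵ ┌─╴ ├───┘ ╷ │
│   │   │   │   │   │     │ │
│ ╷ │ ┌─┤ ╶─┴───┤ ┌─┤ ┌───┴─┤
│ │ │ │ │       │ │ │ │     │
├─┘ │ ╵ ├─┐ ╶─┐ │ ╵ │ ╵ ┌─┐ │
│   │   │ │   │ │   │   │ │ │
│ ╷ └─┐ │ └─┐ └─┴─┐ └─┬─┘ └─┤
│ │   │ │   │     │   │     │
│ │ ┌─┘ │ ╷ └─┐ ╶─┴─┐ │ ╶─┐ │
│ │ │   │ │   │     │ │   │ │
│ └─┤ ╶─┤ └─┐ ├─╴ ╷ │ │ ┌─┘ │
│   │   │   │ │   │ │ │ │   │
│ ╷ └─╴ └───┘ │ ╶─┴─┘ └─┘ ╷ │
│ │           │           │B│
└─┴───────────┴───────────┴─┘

Directions: down, down, down, down, down, right, right, down, left, left, down, right, down, down, left, down, down, down, right, down, right, right, up, left, up, right, up, up, left, up, up, right, up, right, up, right, down, down, left, down, right, down, right, down, right, down, right, down, left, down, right, right, right, right, right, up, right, down
Counts: {'down': 22, 'right': 20, 'left': 7, 'up': 9}
Most common: down (22 times)

Solution:

┌───┬───┬─┬─────────┬───────┐
│A  │   │ │         │       │
│ ╷ ╵ ╷ │ │ ┌─┐ ╶───┘ ╷ ╶───┤
│↓│   │ │ │ │ │       │     │
│ ├───┘ │ │ ╵ ├───────┴───┐ │
│↓│     │ │   │           │ │
│ │ ╶───┘ └─┐ │ ╷ ┌───┬───┤ │
│↓│         │ │ │ │   │   │ │
│ ├───────╴ │ │ ├─┘ ╷ ╵ ╷ │ │
│↓│         │ │ │   │   │ │ │
│ └───┐ ┌───┤ │ ╵ ┌─┴───┘ │ │
│↳ → ↓│ │↱ ↓│ │   │       │ │
├───╴ ├─┘ ╷ │ ├───┘ ┌─╴ ┌─┘ │
│↓ ← ↲│↱ ↑│↓│ │     │   │   │
│ ╶─┬─┘ ┌─┘ │ ╵ ┌─╴ ├───┘ ╷ │
│↳ ↓│↱ ↑│↓ ↲│   │   │     │ │
│ ╷ │ ┌─┤ ╶─┴───┤ ┌─┤ ┌───┴─┤
│ │↓│↑│ │↳ ↓    │ │ │ │     │
├─┘ │ ╵ ├─┐ ╶─┐ │ ╵ │ ╵ ┌─┐ │
│↓ ↲│↑ ↰│ │↳ ↓│ │   │   │ │ │
│ ╷ └─┐ │ └─┐ └─┴─┐ └─┬─┘ └─┤
│↓│   │↑│   │↳ ↓  │   │     │
│ │ ┌─┘ │ ╷ └─┐ ╶─┴─┐ │ ╶─┐ │
│↓│ │↱ ↑│ │   │↳ ↓  │ │   │ │
│ └─┤ ╶─┤ └─┐ ├─╴ ╷ │ │ ┌─┘ │
│↳ ↓│↑ ↰│   │ │↓ ↲│ │ │ │↱ ↓│
│ ╷ └─╴ └───┘ │ ╶─┴─┘ └─┘ ╷ │
│ │↳ → ↑      │↳ → → → → ↑│B│
└─┴───────────┴───────────┴─┘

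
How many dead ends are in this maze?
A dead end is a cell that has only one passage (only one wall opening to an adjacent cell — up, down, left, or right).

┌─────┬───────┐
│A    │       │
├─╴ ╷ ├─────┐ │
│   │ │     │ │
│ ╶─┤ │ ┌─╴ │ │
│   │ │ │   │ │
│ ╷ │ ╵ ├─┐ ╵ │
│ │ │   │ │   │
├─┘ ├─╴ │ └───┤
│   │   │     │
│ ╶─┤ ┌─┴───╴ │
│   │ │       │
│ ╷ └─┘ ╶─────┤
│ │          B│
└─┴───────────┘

Checking each cell for number of passages:

Dead ends found at positions:
  (0, 0)
  (0, 3)
  (2, 4)
  (3, 0)
  (3, 4)
  (5, 2)
  (6, 0)
  (6, 6)
Total dead ends: 8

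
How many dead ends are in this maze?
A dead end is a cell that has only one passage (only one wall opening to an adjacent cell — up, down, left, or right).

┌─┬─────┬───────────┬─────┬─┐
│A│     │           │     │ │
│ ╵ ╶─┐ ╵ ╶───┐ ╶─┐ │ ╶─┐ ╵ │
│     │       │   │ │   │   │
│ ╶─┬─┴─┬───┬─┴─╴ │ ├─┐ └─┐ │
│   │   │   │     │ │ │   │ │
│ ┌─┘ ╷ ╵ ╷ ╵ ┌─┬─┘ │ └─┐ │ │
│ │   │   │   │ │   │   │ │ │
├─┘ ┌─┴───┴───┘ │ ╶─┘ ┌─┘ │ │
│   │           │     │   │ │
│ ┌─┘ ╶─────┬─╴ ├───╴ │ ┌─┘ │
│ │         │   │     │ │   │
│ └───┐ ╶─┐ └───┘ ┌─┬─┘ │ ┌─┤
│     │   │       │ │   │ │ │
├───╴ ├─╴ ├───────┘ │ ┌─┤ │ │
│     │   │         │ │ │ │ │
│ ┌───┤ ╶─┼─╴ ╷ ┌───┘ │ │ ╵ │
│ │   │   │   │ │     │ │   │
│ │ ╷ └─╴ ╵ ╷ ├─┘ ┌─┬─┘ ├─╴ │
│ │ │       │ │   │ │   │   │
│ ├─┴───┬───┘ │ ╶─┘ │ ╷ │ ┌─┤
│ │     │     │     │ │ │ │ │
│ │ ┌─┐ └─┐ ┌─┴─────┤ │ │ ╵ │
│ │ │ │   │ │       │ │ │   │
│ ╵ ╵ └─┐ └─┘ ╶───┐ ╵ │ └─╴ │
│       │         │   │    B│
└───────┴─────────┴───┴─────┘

Checking each cell for number of passages:

Dead ends found at positions:
  (0, 0)
  (0, 13)
  (1, 2)
  (1, 6)
  (2, 1)
  (2, 10)
  (3, 0)
  (3, 7)
  (3, 11)
  (5, 1)
  (5, 6)
  (6, 9)
  (6, 13)
  (7, 5)
  (7, 11)
  (8, 7)
  (9, 1)
  (9, 9)
  (10, 4)
  (10, 13)
  (11, 2)
  (11, 5)
  (12, 3)
  (12, 8)
Total dead ends: 24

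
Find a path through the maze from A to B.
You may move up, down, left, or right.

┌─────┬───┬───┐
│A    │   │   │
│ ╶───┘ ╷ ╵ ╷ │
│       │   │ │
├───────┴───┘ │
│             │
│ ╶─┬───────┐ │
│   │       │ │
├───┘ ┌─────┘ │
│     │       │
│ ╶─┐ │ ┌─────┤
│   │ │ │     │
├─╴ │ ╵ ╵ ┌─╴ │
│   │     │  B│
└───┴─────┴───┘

Finding the shortest path through the maze:
Path length: 24 steps
Directions: down → right → right → right → up → right → down → right → up → right → down → down → down → down → left → left → left → down → down → right → up → right → right → down

Solution:

┌─────┬───┬───┐
│A    │↱ ↓│↱ ↓│
│ ╶───┘ ╷ ╵ ╷ │
│↳ → → ↑│↳ ↑│↓│
├───────┴───┘ │
│            ↓│
│ ╶─┬───────┐ │
│   │       │↓│
├───┘ ┌─────┘ │
│     │↓ ← ← ↲│
│ ╶─┐ │ ┌─────┤
│   │ │↓│↱ → ↓│
├─╴ │ ╵ ╵ ┌─╴ │
│   │  ↳ ↑│  B│
└───┴─────┴───┘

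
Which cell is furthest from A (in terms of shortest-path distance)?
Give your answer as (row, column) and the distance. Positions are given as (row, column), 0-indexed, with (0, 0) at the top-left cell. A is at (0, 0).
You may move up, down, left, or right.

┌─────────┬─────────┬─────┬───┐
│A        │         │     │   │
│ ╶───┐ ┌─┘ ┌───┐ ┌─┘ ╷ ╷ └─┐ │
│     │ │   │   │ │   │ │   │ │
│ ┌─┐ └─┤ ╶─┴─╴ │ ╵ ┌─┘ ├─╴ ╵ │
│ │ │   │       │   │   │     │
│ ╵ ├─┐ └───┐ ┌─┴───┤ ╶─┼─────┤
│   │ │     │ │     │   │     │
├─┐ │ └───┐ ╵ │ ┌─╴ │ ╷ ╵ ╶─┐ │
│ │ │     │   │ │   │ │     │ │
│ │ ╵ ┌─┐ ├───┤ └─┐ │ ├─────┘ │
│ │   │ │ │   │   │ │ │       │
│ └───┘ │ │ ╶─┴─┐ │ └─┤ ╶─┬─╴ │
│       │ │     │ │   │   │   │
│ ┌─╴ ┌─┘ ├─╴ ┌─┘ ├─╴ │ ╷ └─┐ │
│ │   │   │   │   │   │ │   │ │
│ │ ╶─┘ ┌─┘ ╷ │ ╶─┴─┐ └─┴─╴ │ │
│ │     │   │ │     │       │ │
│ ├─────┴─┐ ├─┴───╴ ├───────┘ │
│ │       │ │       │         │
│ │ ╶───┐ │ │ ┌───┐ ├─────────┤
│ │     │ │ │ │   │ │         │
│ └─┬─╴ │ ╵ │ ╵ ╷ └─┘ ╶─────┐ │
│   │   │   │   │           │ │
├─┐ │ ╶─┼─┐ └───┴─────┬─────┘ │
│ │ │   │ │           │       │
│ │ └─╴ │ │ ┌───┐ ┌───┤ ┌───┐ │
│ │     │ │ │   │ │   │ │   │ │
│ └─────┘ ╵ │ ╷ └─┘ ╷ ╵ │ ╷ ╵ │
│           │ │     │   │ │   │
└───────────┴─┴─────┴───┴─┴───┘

Computing BFS distances from A to all cells:
Furthest cell: (14, 6)
Distance: 100 steps

Path from A to the furthest cell:

┌─────────┬─────────┬─────┬───┐
│A        │↱ → → ↓  │↱ ↓  │   │
│ ╶───┐ ┌─┘ ┌───┐ ┌─┘ ╷ ╷ └─┐ │
│↳ → ↓│ │↱ ↑│   │↓│↱ ↑│↓│   │ │
│ ┌─┐ └─┤ ╶─┴─╴ │ ╵ ┌─┘ ├─╴ ╵ │
│ │ │↳ ↓│↑ ← ↰  │↳ ↑│↓ ↲│     │
│ ╵ ├─┐ └───┐ ┌─┴───┤ ╶─┼─────┤
│   │ │↳ → ↓│↑│↓ ← ↰│↳ ↓│↱ → ↓│
├─┐ │ └───┐ ╵ │ ┌─╴ │ ╷ ╵ ╶─┐ │
│ │ │     │↳ ↑│↓│  ↑│ │↳ ↑  │↓│
│ │ ╵ ┌─┐ ├───┤ └─┐ │ ├─────┘ │
│ │   │ │ │   │↳ ↓│↑│ │↓ ← ← ↲│
│ └───┘ │ │ ╶─┴─┐ │ └─┤ ╶─┬─╴ │
│       │ │     │↓│↑ ↰│↳ ↓│   │
│ ┌─╴ ┌─┘ ├─╴ ┌─┘ ├─╴ │ ╷ └─┐ │
│ │   │   │   │↓ ↲│  ↑│ │↳ ↓│ │
│ │ ╶─┘ ┌─┘ ╷ │ ╶─┴─┐ └─┴─╴ │ │
│ │     │   │ │↳ → ↓│↑ ← ← ↲│ │
│ ├─────┴─┐ ├─┴───╴ ├───────┘ │
│ │       │ │↓ ← ← ↲│         │
│ │ ╶───┐ │ │ ┌───┐ ├─────────┤
│ │     │ │ │↓│↱ ↓│ │↱ → → → ↓│
│ └─┬─╴ │ ╵ │ ╵ ╷ └─┘ ╶─────┐ │
│   │   │   │↳ ↑│↳ → ↑      │↓│
├─┐ │ ╶─┼─┐ └───┴─────┬─────┘ │
│ │ │   │ │           │↓ ← ← ↲│
│ │ └─╴ │ │ ┌───┐ ┌───┤ ┌───┐ │
│ │     │ │ │↓ ↰│ │↓ ↰│↓│   │ │
│ └─────┘ ╵ │ ╷ └─┘ ╷ ╵ │ ╷ ╵ │
│           │B│↑ ← ↲│↑ ↲│ │   │
└───────────┴─┴─────┴───┴─┴───┘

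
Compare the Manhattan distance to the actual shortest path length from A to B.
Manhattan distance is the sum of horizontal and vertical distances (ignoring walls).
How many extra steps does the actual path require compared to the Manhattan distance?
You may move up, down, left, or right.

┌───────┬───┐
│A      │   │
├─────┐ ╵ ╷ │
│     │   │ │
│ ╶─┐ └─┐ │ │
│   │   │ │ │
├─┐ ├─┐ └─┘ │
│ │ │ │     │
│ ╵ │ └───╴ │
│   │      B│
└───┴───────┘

Manhattan distance: |4 - 0| + |5 - 0| = 9
Actual path length: 11
Extra steps: 11 - 9 = 2

Solution:

┌───────┬───┐
│A → → ↓│↱ ↓│
├─────┐ ╵ ╷ │
│     │↳ ↑│↓│
│ ╶─┐ └─┐ │ │
│   │   │ │↓│
├─┐ ├─┐ └─┘ │
│ │ │ │    ↓│
│ ╵ │ └───╴ │
│   │      B│
└───┴───────┘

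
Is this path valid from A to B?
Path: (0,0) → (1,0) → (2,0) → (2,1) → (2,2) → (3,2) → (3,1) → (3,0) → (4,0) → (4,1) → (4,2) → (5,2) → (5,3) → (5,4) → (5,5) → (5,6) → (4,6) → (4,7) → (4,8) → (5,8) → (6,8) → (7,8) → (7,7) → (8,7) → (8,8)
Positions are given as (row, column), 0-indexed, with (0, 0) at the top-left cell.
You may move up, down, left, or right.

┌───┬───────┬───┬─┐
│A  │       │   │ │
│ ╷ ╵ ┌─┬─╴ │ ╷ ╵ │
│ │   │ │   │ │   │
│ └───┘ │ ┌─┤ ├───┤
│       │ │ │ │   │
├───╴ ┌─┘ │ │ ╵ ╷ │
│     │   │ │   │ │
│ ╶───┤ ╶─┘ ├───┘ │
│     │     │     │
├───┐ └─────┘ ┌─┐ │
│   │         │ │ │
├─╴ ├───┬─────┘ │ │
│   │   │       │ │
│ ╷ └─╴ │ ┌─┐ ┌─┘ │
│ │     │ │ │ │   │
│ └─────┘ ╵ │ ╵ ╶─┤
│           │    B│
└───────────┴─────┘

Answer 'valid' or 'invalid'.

Checking path validity:
Result: All consecutive moves are passable.

valid

Correct solution:

┌───┬───────┬───┬─┐
│A  │       │   │ │
│ ╷ ╵ ┌─┬─╴ │ ╷ ╵ │
│↓│   │ │   │ │   │
│ └───┘ │ ┌─┤ ├───┤
│↳ → ↓  │ │ │ │   │
├───╴ ┌─┘ │ │ ╵ ╷ │
│↓ ← ↲│   │ │   │ │
│ ╶───┤ ╶─┘ ├───┘ │
│↳ → ↓│     │↱ → ↓│
├───┐ └─────┘ ┌─┐ │
│   │↳ → → → ↑│ │↓│
├─╴ ├───┬─────┘ │ │
│   │   │       │↓│
│ ╷ └─╴ │ ┌─┐ ┌─┘ │
│ │     │ │ │ │↓ ↲│
│ └─────┘ ╵ │ ╵ ╶─┤
│           │  ↳ B│
└───────────┴─────┘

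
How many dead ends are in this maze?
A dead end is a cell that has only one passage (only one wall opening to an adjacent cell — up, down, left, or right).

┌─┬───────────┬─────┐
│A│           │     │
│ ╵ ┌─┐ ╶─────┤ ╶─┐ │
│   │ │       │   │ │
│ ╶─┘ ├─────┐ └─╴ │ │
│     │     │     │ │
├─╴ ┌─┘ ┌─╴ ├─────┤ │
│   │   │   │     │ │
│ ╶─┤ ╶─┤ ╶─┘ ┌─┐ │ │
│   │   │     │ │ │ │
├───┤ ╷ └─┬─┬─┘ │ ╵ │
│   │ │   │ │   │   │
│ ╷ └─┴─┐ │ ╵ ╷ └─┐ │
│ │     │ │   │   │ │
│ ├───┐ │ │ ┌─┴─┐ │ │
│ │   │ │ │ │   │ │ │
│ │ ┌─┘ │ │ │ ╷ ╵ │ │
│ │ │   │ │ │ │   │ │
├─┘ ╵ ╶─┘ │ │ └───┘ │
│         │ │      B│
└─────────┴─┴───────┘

Checking each cell for number of passages:

Dead ends found at positions:
  (0, 0)
  (0, 6)
  (1, 2)
  (4, 1)
  (4, 7)
  (5, 2)
  (5, 5)
  (7, 2)
  (8, 0)
  (9, 0)
  (9, 5)
Total dead ends: 11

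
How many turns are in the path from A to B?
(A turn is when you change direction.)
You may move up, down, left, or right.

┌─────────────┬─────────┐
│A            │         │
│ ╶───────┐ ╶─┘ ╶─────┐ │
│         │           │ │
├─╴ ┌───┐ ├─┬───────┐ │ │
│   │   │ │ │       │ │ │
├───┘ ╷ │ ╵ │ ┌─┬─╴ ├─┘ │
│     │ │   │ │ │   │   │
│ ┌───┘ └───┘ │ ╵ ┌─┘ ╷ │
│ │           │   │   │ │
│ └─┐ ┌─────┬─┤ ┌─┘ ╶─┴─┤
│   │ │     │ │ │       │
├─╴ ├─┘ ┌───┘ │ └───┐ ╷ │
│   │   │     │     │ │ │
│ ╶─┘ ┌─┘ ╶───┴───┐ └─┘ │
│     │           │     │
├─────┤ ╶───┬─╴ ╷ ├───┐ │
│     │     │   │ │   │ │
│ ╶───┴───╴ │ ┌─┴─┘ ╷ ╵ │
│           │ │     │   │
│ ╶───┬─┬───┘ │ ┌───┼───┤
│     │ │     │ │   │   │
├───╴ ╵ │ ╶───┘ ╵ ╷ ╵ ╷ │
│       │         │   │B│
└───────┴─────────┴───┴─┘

Directions: right, right, right, right, right, down, right, right, up, right, right, right, right, down, down, down, left, down, left, down, right, right, down, down, down, down, left, up, left, down, left, left, down, down, right, up, right, down, right, up, right, down
Number of turns: 25

Solution:

┌─────────────┬─────────┐
│A → → → → ↓  │↱ → → → ↓│
│ ╶───────┐ ╶─┘ ╶─────┐ │
│         │↳ → ↑      │↓│
├─╴ ┌───┐ ├─┬───────┐ │ │
│   │   │ │ │       │ │↓│
├───┘ ╷ │ ╵ │ ┌─┬─╴ ├─┘ │
│     │ │   │ │ │   │↓ ↲│
│ ┌───┘ └───┘ │ ╵ ┌─┘ ╷ │
│ │           │   │↓ ↲│ │
│ └─┐ ┌─────┬─┤ ┌─┘ ╶─┴─┤
│   │ │     │ │ │  ↳ → ↓│
├─╴ ├─┘ ┌───┘ │ └───┐ ╷ │
│   │   │     │     │ │↓│
│ ╶─┘ ┌─┘ ╶───┴───┐ └─┘ │
│     │           │    ↓│
├─────┤ ╶───┬─╴ ╷ ├───┐ │
│     │     │   │ │↓ ↰│↓│
│ ╶───┴───╴ │ ┌─┴─┘ ╷ ╵ │
│           │ │↓ ← ↲│↑ ↲│
│ ╶───┬─┬───┘ │ ┌───┼───┤
│     │ │     │↓│↱ ↓│↱ ↓│
├───╴ ╵ │ ╶───┘ ╵ ╷ ╵ ╷ │
│       │      ↳ ↑│↳ ↑│B│
└───────┴─────────┴───┴─┘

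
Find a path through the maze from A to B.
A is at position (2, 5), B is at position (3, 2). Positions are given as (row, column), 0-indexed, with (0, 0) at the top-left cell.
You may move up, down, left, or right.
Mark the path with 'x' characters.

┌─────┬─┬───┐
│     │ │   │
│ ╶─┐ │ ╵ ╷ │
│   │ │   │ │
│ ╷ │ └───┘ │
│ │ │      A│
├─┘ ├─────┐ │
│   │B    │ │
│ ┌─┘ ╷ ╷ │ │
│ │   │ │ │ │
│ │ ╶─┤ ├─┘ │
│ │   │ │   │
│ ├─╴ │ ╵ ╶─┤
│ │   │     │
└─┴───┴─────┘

Finding the shortest path from (2, 5) to (3, 2):
Path length: 10 steps
Directions: down → down → down → left → down → left → up → up → up → left

Solution:

┌─────┬─┬───┐
│     │ │   │
│ ╶─┐ │ ╵ ╷ │
│   │ │   │ │
│ ╷ │ └───┘ │
│ │ │      A│
├─┘ ├─────┐ │
│   │B x  │x│
│ ┌─┘ ╷ ╷ │ │
│ │   │x│ │x│
│ │ ╶─┤ ├─┘ │
│ │   │x│x x│
│ ├─╴ │ ╵ ╶─┤
│ │   │x x  │
└─┴───┴─────┘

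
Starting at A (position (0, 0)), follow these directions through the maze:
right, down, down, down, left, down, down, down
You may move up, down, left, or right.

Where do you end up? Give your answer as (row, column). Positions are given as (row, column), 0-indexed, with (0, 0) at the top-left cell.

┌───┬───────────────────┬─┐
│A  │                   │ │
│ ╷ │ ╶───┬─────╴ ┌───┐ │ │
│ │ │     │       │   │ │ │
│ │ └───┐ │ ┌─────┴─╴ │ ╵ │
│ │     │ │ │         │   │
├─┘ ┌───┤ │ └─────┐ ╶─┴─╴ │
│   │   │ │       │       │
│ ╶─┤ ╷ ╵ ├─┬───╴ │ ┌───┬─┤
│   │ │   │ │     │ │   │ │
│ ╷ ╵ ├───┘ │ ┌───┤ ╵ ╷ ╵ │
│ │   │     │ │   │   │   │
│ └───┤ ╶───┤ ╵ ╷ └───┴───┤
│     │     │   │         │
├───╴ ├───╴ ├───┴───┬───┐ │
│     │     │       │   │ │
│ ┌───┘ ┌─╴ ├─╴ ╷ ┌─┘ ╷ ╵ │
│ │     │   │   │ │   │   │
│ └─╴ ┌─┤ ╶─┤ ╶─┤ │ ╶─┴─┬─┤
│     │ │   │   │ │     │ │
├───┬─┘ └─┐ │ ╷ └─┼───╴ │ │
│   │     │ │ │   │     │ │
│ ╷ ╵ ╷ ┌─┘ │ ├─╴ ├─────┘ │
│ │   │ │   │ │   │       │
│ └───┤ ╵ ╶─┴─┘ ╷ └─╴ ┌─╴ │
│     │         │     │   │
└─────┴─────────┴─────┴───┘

Following directions step by step:
Start: (0, 0)
  right: (0, 0) → (0, 1)
  down: (0, 1) → (1, 1)
  down: (1, 1) → (2, 1)
  down: (2, 1) → (3, 1)
  left: (3, 1) → (3, 0)
  down: (3, 0) → (4, 0)
  down: (4, 0) → (5, 0)
  down: (5, 0) → (6, 0)
Final position: (6, 0)

Path taken:

┌───┬───────────────────┬─┐
│A ↓│                   │ │
│ ╷ │ ╶───┬─────╴ ┌───┐ │ │
│ │↓│     │       │   │ │ │
│ │ └───┐ │ ┌─────┴─╴ │ ╵ │
│ │↓    │ │ │         │   │
├─┘ ┌───┤ │ └─────┐ ╶─┴─╴ │
│↓ ↲│   │ │       │       │
│ ╶─┤ ╷ ╵ ├─┬───╴ │ ┌───┬─┤
│↓  │ │   │ │     │ │   │ │
│ ╷ ╵ ├───┘ │ ┌───┤ ╵ ╷ ╵ │
│↓│   │     │ │   │   │   │
│ └───┤ ╶───┤ ╵ ╷ └───┴───┤
│B    │     │   │         │
├───╴ ├───╴ ├───┴───┬───┐ │
│     │     │       │   │ │
│ ┌───┘ ┌─╴ ├─╴ ╷ ┌─┘ ╷ ╵ │
│ │     │   │   │ │   │   │
│ └─╴ ┌─┤ ╶─┤ ╶─┤ │ ╶─┴─┬─┤
│     │ │   │   │ │     │ │
├───┬─┘ └─┐ │ ╷ └─┼───╴ │ │
│   │     │ │ │   │     │ │
│ ╷ ╵ ╷ ┌─┘ │ ├─╴ ├─────┘ │
│ │   │ │   │ │   │       │
│ └───┤ ╵ ╶─┴─┘ ╷ └─╴ ┌─╴ │
│     │         │     │   │
└─────┴─────────┴─────┴───┘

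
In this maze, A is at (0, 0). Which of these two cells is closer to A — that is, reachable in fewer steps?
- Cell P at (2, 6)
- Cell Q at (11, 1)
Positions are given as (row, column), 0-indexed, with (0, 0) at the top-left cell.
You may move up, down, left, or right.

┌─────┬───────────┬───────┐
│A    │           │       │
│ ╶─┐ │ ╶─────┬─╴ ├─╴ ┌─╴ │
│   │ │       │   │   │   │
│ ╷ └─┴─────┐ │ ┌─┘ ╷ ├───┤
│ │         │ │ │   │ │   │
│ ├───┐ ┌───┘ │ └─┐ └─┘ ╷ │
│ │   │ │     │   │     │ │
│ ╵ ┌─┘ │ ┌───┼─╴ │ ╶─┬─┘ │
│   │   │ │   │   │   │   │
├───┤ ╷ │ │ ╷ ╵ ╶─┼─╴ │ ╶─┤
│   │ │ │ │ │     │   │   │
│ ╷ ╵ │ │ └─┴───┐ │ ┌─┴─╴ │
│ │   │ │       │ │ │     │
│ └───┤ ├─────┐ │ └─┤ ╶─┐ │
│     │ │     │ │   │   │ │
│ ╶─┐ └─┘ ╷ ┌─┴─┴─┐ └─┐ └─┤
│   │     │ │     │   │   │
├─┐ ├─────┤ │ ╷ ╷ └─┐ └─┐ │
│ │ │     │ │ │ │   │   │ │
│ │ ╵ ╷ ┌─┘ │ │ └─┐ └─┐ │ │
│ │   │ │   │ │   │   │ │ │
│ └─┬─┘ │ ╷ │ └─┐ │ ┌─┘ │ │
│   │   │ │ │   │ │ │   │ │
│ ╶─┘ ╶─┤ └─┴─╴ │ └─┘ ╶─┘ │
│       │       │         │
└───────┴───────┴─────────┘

Shortest path A → P at (2, 6): 74 steps
Shortest path A → Q at (11, 1): 30 steps

Q is closer (30 steps vs 74 steps).

Path to P:

┌─────┬───────────┬───────┐
│A    │↓ ← ← ← ← ↰│       │
│ ╶─┐ │ ╶─────┬─╴ ├─╴ ┌─╴ │
│↳ ↓│ │↳ → → ↓│↱ ↑│   │   │
│ ╷ └─┴─────┐ │ ┌─┘ ╷ ├───┤
│ │↳ → ↓    │P│↑│   │ │   │
│ ├───┐ ┌───┘ │ └─┐ └─┘ ╷ │
│ │   │↓│     │↑ ↰│     │ │
│ ╵ ┌─┘ │ ┌───┼─╴ │ ╶─┬─┘ │
│   │↓ ↲│ │   │↱ ↑│   │   │
├───┤ ╷ │ │ ╷ ╵ ╶─┼─╴ │ ╶─┤
│↓ ↰│↓│ │ │ │  ↑ ↰│   │   │
│ ╷ ╵ │ │ └─┴───┐ │ ┌─┴─╴ │
│↓│↑ ↲│ │       │↑│ │     │
│ └───┤ ├─────┐ │ └─┤ ╶─┐ │
│↳ → ↓│ │↱ ↓  │ │↑ ↰│   │ │
│ ╶─┐ └─┘ ╷ ┌─┴─┴─┐ └─┐ └─┤
│   │↳ → ↑│↓│↱ ↓  │↑ ↰│   │
├─┐ ├─────┤ │ ╷ ╷ └─┐ └─┐ │
│ │ │     │↓│↑│↓│   │↑ ↰│ │
│ │ ╵ ╷ ┌─┘ │ │ └─┐ └─┐ │ │
│ │   │ │↓ ↲│↑│↳ ↓│   │↑│ │
│ └─┬─┘ │ ╷ │ └─┐ │ ┌─┘ │ │
│   │   │↓│ │↑ ↰│↓│ │↱ ↑│ │
│ ╶─┘ ╶─┤ └─┴─╴ │ └─┘ ╶─┘ │
│       │↳ → → ↑│↳ → ↑    │
└───────┴───────┴─────────┘

Path to Q:

┌─────┬───────────┬───────┐
│A    │           │       │
│ ╶─┐ │ ╶─────┬─╴ ├─╴ ┌─╴ │
│↳ ↓│ │       │   │   │   │
│ ╷ └─┴─────┐ │ ┌─┘ ╷ ├───┤
│ │↳ → ↓    │ │ │   │ │   │
│ ├───┐ ┌───┘ │ └─┐ └─┘ ╷ │
│ │   │↓│     │   │     │ │
│ ╵ ┌─┘ │ ┌───┼─╴ │ ╶─┬─┘ │
│   │↓ ↲│ │   │   │   │   │
├───┤ ╷ │ │ ╷ ╵ ╶─┼─╴ │ ╶─┤
│↓ ↰│↓│ │ │ │     │   │   │
│ ╷ ╵ │ │ └─┴───┐ │ ┌─┴─╴ │
│↓│↑ ↲│ │       │ │ │     │
│ └───┤ ├─────┐ │ └─┤ ╶─┐ │
│↓    │ │     │ │   │   │ │
│ ╶─┐ └─┘ ╷ ┌─┴─┴─┐ └─┐ └─┤
│↳ ↓│     │ │     │   │   │
├─┐ ├─────┤ │ ╷ ╷ └─┐ └─┐ │
│ │↓│↱ ↓  │ │ │ │   │   │ │
│ │ ╵ ╷ ┌─┘ │ │ └─┐ └─┐ │ │
│ │↳ ↑│↓│   │ │   │   │ │ │
│ └─┬─┘ │ ╷ │ └─┐ │ ┌─┘ │ │
│↱ Q│↓ ↲│ │ │   │ │ │   │ │
│ ╶─┘ ╶─┤ └─┴─╴ │ └─┘ ╶─┘ │
│↑ ← ↲  │       │         │
└───────┴───────┴─────────┘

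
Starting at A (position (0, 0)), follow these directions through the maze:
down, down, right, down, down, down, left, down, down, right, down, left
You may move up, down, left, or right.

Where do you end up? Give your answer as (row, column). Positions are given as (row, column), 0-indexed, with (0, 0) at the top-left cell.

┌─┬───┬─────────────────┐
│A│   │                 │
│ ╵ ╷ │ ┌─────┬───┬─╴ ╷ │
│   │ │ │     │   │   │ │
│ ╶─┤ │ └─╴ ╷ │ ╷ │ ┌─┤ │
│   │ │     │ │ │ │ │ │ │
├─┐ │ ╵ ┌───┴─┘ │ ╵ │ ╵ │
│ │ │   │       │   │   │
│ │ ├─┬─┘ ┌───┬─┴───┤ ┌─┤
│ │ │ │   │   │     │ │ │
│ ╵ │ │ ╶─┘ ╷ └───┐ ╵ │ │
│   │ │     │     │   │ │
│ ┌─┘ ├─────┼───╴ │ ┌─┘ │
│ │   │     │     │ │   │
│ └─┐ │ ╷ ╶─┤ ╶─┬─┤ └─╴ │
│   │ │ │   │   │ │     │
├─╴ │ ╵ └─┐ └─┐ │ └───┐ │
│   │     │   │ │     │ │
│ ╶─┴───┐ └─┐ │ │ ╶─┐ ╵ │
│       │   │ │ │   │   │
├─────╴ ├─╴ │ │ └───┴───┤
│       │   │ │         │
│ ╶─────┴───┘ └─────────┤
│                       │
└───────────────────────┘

Following directions step by step:
Start: (0, 0)
  down: (0, 0) → (1, 0)
  down: (1, 0) → (2, 0)
  right: (2, 0) → (2, 1)
  down: (2, 1) → (3, 1)
  down: (3, 1) → (4, 1)
  down: (4, 1) → (5, 1)
  left: (5, 1) → (5, 0)
  down: (5, 0) → (6, 0)
  down: (6, 0) → (7, 0)
  right: (7, 0) → (7, 1)
  down: (7, 1) → (8, 1)
  left: (8, 1) → (8, 0)
Final position: (8, 0)

Path taken:

┌─┬───┬─────────────────┐
│A│   │                 │
│ ╵ ╷ │ ┌─────┬───┬─╴ ╷ │
│↓  │ │ │     │   │   │ │
│ ╶─┤ │ └─╴ ╷ │ ╷ │ ┌─┤ │
│↳ ↓│ │     │ │ │ │ │ │ │
├─┐ │ ╵ ┌───┴─┘ │ ╵ │ ╵ │
│ │↓│   │       │   │   │
│ │ ├─┬─┘ ┌───┬─┴───┤ ┌─┤
│ │↓│ │   │   │     │ │ │
│ ╵ │ │ ╶─┘ ╷ └───┐ ╵ │ │
│↓ ↲│ │     │     │   │ │
│ ┌─┘ ├─────┼───╴ │ ┌─┘ │
│↓│   │     │     │ │   │
│ └─┐ │ ╷ ╶─┤ ╶─┬─┤ └─╴ │
│↳ ↓│ │ │   │   │ │     │
├─╴ │ ╵ └─┐ └─┐ │ └───┐ │
│B ↲│     │   │ │     │ │
│ ╶─┴───┐ └─┐ │ │ ╶─┐ ╵ │
│       │   │ │ │   │   │
├─────╴ ├─╴ │ │ └───┴───┤
│       │   │ │         │
│ ╶─────┴───┘ └─────────┤
│                       │
└───────────────────────┘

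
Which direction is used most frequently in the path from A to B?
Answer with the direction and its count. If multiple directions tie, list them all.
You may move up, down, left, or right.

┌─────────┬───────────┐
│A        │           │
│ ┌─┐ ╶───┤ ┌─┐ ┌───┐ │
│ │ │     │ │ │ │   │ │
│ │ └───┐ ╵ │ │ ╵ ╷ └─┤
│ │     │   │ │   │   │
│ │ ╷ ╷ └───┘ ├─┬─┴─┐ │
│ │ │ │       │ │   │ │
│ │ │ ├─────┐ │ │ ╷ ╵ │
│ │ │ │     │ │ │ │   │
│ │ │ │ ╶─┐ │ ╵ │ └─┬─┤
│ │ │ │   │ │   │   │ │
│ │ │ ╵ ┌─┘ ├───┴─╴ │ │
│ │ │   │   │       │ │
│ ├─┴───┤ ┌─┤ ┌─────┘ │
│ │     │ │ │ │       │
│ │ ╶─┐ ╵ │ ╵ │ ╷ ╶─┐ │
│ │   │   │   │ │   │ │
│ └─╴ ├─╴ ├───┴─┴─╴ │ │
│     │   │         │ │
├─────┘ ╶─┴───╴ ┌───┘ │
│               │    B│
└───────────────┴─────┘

Directions: down, down, down, down, down, down, down, down, down, right, right, up, left, up, right, right, down, right, down, left, down, right, right, right, right, up, right, right, up, left, up, right, right, down, down, down
Counts: {'down': 15, 'right': 13, 'up': 5, 'left': 3}
Most common: down (15 times)

Solution:

┌─────────┬───────────┐
│A        │           │
│ ┌─┐ ╶───┤ ┌─┐ ┌───┐ │
│↓│ │     │ │ │ │   │ │
│ │ └───┐ ╵ │ │ ╵ ╷ └─┤
│↓│     │   │ │   │   │
│ │ ╷ ╷ └───┘ ├─┬─┴─┐ │
│↓│ │ │       │ │   │ │
│ │ │ ├─────┐ │ │ ╷ ╵ │
│↓│ │ │     │ │ │ │   │
│ │ │ │ ╶─┐ │ ╵ │ └─┬─┤
│↓│ │ │   │ │   │   │ │
│ │ │ ╵ ┌─┘ ├───┴─╴ │ │
│↓│ │   │   │       │ │
│ ├─┴───┤ ┌─┤ ┌─────┘ │
│↓│↱ → ↓│ │ │ │  ↱ → ↓│
│ │ ╶─┐ ╵ │ ╵ │ ╷ ╶─┐ │
│↓│↑ ↰│↳ ↓│   │ │↑ ↰│↓│
│ └─╴ ├─╴ ├───┴─┴─╴ │ │
│↳ → ↑│↓ ↲│    ↱ → ↑│↓│
├─────┘ ╶─┴───╴ ┌───┘ │
│      ↳ → → → ↑│    B│
└───────────────┴─────┘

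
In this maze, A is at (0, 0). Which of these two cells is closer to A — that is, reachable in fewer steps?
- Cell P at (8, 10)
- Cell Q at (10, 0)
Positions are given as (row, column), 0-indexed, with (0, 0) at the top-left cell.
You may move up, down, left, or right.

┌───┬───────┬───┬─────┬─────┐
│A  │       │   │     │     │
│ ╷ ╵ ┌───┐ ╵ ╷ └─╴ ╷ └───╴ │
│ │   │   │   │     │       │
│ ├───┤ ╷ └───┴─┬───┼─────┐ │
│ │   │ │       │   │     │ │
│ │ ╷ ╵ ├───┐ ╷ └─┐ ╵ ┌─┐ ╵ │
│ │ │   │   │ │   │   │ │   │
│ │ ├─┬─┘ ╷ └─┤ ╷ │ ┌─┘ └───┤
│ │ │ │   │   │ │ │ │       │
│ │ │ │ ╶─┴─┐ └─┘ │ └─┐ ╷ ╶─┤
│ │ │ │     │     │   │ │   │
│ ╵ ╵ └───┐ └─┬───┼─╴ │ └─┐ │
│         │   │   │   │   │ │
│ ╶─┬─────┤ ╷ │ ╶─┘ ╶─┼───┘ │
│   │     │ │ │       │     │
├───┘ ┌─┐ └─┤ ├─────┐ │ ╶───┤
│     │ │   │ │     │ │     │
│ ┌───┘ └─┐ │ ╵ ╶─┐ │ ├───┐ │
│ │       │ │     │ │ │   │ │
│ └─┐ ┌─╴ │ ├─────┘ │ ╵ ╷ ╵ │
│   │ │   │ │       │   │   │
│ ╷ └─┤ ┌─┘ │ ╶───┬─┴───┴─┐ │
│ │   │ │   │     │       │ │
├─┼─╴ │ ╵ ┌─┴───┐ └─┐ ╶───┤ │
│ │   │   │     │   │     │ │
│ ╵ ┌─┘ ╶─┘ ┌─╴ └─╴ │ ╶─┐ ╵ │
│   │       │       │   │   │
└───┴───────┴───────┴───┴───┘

Shortest path A → P at (8, 10): 36 steps
Shortest path A → Q at (10, 0): 80 steps

P is closer (36 steps vs 80 steps).

Path to P:

┌───┬───────┬───┬─────┬─────┐
│A ↓│↱ → → ↓│↱ ↓│  ↱ ↓│     │
│ ╷ ╵ ┌───┐ ╵ ╷ └─╴ ╷ └───╴ │
│ │↳ ↑│   │↳ ↑│↳ → ↑│↳ → → ↓│
│ ├───┤ ╷ └───┴─┬───┼─────┐ │
│ │   │ │       │   │↓ ← ↰│↓│
│ │ ╷ ╵ ├───┐ ╷ └─┐ ╵ ┌─┐ ╵ │
│ │ │   │   │ │   │↓ ↲│ │↑ ↲│
│ │ ├─┬─┘ ╷ └─┤ ╷ │ ┌─┘ └───┤
│ │ │ │   │   │ │ │↓│       │
│ │ │ │ ╶─┴─┐ └─┘ │ └─┐ ╷ ╶─┤
│ │ │ │     │     │↳ ↓│ │   │
│ ╵ ╵ └───┐ └─┬───┼─╴ │ └─┐ │
│         │   │   │↓ ↲│   │ │
│ ╶─┬─────┤ ╷ │ ╶─┘ ╶─┼───┘ │
│   │     │ │ │    ↳ ↓│     │
├───┘ ┌─┐ └─┤ ├─────┐ │ ╶───┤
│     │ │   │ │     │P│     │
│ ┌───┘ └─┐ │ ╵ ╶─┐ │ ├───┐ │
│ │       │ │     │ │ │   │ │
│ └─┐ ┌─╴ │ ├─────┘ │ ╵ ╷ ╵ │
│   │ │   │ │       │   │   │
│ ╷ └─┤ ┌─┘ │ ╶───┬─┴───┴─┐ │
│ │   │ │   │     │       │ │
├─┼─╴ │ ╵ ┌─┴───┐ └─┐ ╶───┤ │
│ │   │   │     │   │     │ │
│ ╵ ┌─┘ ╶─┘ ┌─╴ └─╴ │ ╶─┐ ╵ │
│   │       │       │   │   │
└───┴───────┴───────┴───┴───┘

Path to Q:

┌───┬───────┬───┬─────┬─────┐
│A  │       │   │     │     │
│ ╷ ╵ ┌───┐ ╵ ╷ └─╴ ╷ └───╴ │
│↓│   │↱ ↓│   │     │       │
│ ├───┤ ╷ └───┴─┬───┼─────┐ │
│↓│↱ ↓│↑│↳ → → ↓│   │     │ │
│ │ ╷ ╵ ├───┐ ╷ └─┐ ╵ ┌─┐ ╵ │
│↓│↑│↳ ↑│↓ ↰│ │↳ ↓│   │ │   │
│ │ ├─┬─┘ ╷ └─┤ ╷ │ ┌─┘ └───┤
│↓│↑│ │↓ ↲│↑ ↰│ │↓│ │       │
│ │ │ │ ╶─┴─┐ └─┘ │ └─┐ ╷ ╶─┤
│↓│↑│ │↳ → ↓│↑ ← ↲│   │ │   │
│ ╵ ╵ └───┐ └─┬───┼─╴ │ └─┐ │
│↳ ↑      │↳ ↓│   │   │   │ │
│ ╶─┬─────┤ ╷ │ ╶─┘ ╶─┼───┘ │
│   │↓ ← ↰│ │↓│       │     │
├───┘ ┌─┐ └─┤ ├─────┐ │ ╶───┤
│↓ ← ↲│ │↑ ↰│↓│↱ → ↓│ │     │
│ ┌───┘ └─┐ │ ╵ ╶─┐ │ ├───┐ │
│↓│       │↑│↳ ↑  │↓│ │   │ │
│ └─┐ ┌─╴ │ ├─────┘ │ ╵ ╷ ╵ │
│Q  │ │   │↑│↓ ← ← ↲│   │   │
│ ╷ └─┤ ┌─┘ │ ╶───┬─┴───┴─┐ │
│ │   │ │↱ ↑│↳ → ↓│       │ │
├─┼─╴ │ ╵ ┌─┴───┐ └─┐ ╶───┤ │
│ │   │↱ ↑│↓ ← ↰│↳ ↓│     │ │
│ ╵ ┌─┘ ╶─┘ ┌─╴ └─╴ │ ╶─┐ ╵ │
│   │  ↑ ← ↲│  ↑ ← ↲│   │   │
└───┴───────┴───────┴───┴───┘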